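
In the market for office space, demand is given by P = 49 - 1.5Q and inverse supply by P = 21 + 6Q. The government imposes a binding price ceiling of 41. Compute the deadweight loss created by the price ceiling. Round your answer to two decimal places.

Without the control, 49 - 1.5Q = 21 + 6Q so Q* = 3.7333 and P* = 43.4.
At the ceiling price 41, quantity supplied is (41 - 21)/6 = 3.3333; supply is the short side, so Q = 3.3333 trades at P = 41.
The lost-trades triangle has base Q* - 3.3333 = 0.4 and height equal to the gap between the curves at Q = 3.3333, which is 44 - 41 = 3. DWL = (1/2)(0.4)(3) = 0.6.

0.60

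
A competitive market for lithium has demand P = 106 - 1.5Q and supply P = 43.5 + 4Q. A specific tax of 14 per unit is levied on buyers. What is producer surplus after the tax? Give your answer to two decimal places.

Without the tax, 106 - 1.5Q = 43.5 + 4Q so Q* = 11.3636 and P* = 88.9545.
A tax on buyers shifts demand down by 14: (106 - 14) - 1.5Q = 43.5 + 4Q, so Q_t = 8.8182. Buyers pay P_b = 92.7727; sellers receive P_s = P_b - 14 = 78.7727.
Producer surplus is the triangle above supply below P_s: (1/2)(8.8182)(78.7727 - 43.5) = 155.5207.

155.52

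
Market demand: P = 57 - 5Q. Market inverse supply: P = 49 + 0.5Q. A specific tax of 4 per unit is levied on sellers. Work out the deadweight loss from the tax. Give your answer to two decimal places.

Without the tax, 57 - 5Q = 49 + 0.5Q so Q* = 1.4545 and P* = 49.7273.
With the tax, sellers need 4 more per unit: 57 - 5Q = 49 + 0.5Q + 4, so Q_t = 0.7273. Buyers pay P_b = 53.3636; sellers receive P_s = P_b - 4 = 49.3636.
The welfare triangle lost has base Q* - Q_t = 0.7273 and height t = 4, so DWL = (1/2)(0.7273)(4) = 1.4545.

1.45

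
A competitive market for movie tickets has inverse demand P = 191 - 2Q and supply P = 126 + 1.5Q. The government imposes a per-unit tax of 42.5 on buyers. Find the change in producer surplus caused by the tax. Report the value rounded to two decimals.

-227.68

Pre-tax equilibrium: 191 - 2Q = 126 + 1.5Q gives Q* = 18.5714, P* = 153.8571.
With the tax, buyers' net willingness to pay falls by 42.5: (191 - 42.5) - 2Q = 126 + 1.5Q, so Q_t = 6.4286. Buyers pay P_b = 178.1429; sellers receive P_s = P_b - 42.5 = 135.6429.
PS falls from (1/2)(18.5714)(27.8571) = 258.6735 to (1/2)(6.4286)(9.6429) = 30.9949, a change of -227.6786.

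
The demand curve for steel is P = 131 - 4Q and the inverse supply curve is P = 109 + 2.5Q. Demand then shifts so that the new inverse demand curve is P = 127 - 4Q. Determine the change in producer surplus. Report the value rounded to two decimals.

-4.73

Initial equilibrium: Q_0 = 3.3846, P_0 = 117.4615; CS_0 = (1/2)(3.3846)(13.5385) = 22.9112, PS_0 = (1/2)(3.3846)(8.4615) = 14.3195.
New equilibrium: 127 - 4Q = 109 + 2.5Q gives Q_1 = 2.7692, P_1 = 115.9231; CS_1 = 15.3373, PS_1 = 9.5858.
Change in producer surplus = 9.5858 - 14.3195 = -4.7337.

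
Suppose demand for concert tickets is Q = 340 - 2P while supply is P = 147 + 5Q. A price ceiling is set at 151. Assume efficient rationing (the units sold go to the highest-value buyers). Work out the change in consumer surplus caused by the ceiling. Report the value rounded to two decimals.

10.67

Rewriting demand in inverse form: P = 170 - 0.5Q.
Free-market equilibrium: 170 - 0.5Q = 147 + 5Q gives Q* = 4.1818, P* = 167.9091.
At P = 151, sellers supply (151 - 147)/5 = 0.8 while buyers want more, so the quantity traded is 0.8 at price 151.
CS goes from (1/2)(4.1818)(2.0909) = 4.3719 to 15.04 (computed as (170 - 151)(0.8) - (1/2)(0.5)(0.8)^2), a change of 10.6681.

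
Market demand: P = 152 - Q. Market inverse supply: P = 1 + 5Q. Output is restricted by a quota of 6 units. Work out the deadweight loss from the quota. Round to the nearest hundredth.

1102.08

Unrestricted equilibrium: Q* = (152 - 1)/(1 + 5) = 25.1667.
At Q = 6 the demand price is 152 - (6) = 146 and the supply price is 1 + 5(6) = 31.
Deadweight loss is the triangle between the curves from 6 to 25.1667: (1/2)(146 - 31)(25.1667 - 6) = 1102.0833.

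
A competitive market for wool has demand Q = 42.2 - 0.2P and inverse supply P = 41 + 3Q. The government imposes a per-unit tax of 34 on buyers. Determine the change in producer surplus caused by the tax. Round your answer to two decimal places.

Rewriting demand in inverse form: P = 211 - 5Q.
Pre-tax equilibrium: 211 - 5Q = 41 + 3Q gives Q* = 21.25, P* = 104.75.
A tax on buyers shifts demand down by 34: (211 - 34) - 5Q = 41 + 3Q, so Q_t = 17. Buyers pay P_b = 126; sellers receive P_s = P_b - 34 = 92.
PS falls from (1/2)(21.25)(63.75) = 677.3438 to (1/2)(17)(51) = 433.5, a change of -243.8438.

-243.84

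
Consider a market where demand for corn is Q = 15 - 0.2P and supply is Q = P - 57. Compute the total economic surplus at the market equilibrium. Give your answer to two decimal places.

27.00

Rewriting demand in inverse form: P = 75 - 5Q.
Rewriting supply in inverse form: P = 57 + Q.
Set 75 - 5Q = 57 + Q, which gives 18 = 6Q, so Q* = 3 and P* = 75 - 5(3) = 60.
CS = (1/2)(3)(15) = 22.5 and PS = (1/2)(3)(3) = 4.5, so total surplus = 27.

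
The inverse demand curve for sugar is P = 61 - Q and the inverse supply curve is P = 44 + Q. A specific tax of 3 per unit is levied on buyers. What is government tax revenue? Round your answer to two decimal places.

21.00

Pre-tax equilibrium: 61 - Q = 44 + Q gives Q* = 8.5, P* = 52.5.
A tax on buyers shifts demand down by 3: (61 - 3) - Q = 44 + Q, so Q_t = 7. Buyers pay P_b = 54; sellers receive P_s = P_b - 3 = 51.
Revenue is the tax times quantity traded: 3 x 7 = 21.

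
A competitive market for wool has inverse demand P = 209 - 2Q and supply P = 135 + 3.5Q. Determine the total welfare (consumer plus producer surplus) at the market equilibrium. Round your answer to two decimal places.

Set 209 - 2Q = 135 + 3.5Q, which gives 74 = 5.5Q, so Q* = 13.4545 and P* = 209 - 2(13.4545) = 182.0909.
Total surplus is the full triangle between the curves from 0 to Q*: (1/2)(13.4545)(209 - 135) = 497.8182.

497.82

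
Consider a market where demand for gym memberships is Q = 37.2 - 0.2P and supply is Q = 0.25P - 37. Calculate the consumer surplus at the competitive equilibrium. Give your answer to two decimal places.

Rewriting demand in inverse form: P = 186 - 5Q.
Rewriting supply in inverse form: P = 148 + 4Q.
Set 186 - 5Q = 148 + 4Q, which gives 38 = 9Q, so Q* = 4.2222 and P* = 186 - 5(4.2222) = 164.8889.
Consumer surplus is the triangle under demand above P*: (1/2)(4.2222)(186 - 164.8889) = (1/2)(4.2222)(21.1111) = 44.5679.

44.57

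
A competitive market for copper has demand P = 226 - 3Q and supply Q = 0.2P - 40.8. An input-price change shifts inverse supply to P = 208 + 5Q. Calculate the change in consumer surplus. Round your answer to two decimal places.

-3.75

Rewriting supply in inverse form: P = 204 + 5Q.
Initial equilibrium: Q_0 = 2.75, P_0 = 217.75; CS_0 = (1/2)(2.75)(8.25) = 11.3438, PS_0 = (1/2)(2.75)(13.75) = 18.9062.
New equilibrium: 226 - 3Q = 208 + 5Q gives Q_1 = 2.25, P_1 = 219.25; CS_1 = 7.5938, PS_1 = 12.6562.
Change in consumer surplus = 7.5938 - 11.3438 = -3.75.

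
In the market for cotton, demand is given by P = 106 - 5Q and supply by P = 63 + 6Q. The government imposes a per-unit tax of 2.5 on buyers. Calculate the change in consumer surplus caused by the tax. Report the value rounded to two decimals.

-4.31

Pre-tax equilibrium: 106 - 5Q = 63 + 6Q gives Q* = 3.9091, P* = 86.4545.
A tax on buyers shifts demand down by 2.5: (106 - 2.5) - 5Q = 63 + 6Q, so Q_t = 3.6818. Buyers pay P_b = 87.5909; sellers receive P_s = P_b - 2.5 = 85.0909.
CS falls from (1/2)(3.9091)(19.5455) = 38.2025 to (1/2)(3.6818)(18.4091) = 33.8895, a change of -4.313.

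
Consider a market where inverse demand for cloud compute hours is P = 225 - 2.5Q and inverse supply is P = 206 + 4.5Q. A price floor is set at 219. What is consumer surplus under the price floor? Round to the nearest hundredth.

7.20

Free-market equilibrium: 225 - 2.5Q = 206 + 4.5Q gives Q* = 2.7143, P* = 218.2143.
At P = 219, buyers demand (225 - 219)/2.5 = 2.4 while sellers would supply more, so the quantity traded is 2.4 at price 219.
CS is the triangle under demand above 219: (1/2)(2.4)(225 - 219) = 7.2.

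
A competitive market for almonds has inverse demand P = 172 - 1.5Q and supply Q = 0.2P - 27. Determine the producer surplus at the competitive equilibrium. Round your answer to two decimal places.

81.01

Rewriting supply in inverse form: P = 135 + 5Q.
Equilibrium: 172 - 1.5Q = 135 + 5Q, so Q* = 5.6923 and P* = 163.4615.
PS is the area between P* and the supply curve from 0 to Q*: (1/2)(5.6923)(28.4615) = 81.0059.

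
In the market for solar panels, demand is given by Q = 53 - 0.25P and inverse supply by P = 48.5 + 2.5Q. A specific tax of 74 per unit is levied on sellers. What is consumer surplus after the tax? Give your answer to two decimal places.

379.18

Rewriting demand in inverse form: P = 212 - 4Q.
Pre-tax equilibrium: 212 - 4Q = 48.5 + 2.5Q gives Q* = 25.1538, P* = 111.3846.
With the tax, sellers need 74 more per unit: 212 - 4Q = 48.5 + 2.5Q + 74, so Q_t = 13.7692. Buyers pay P_b = 156.9231; sellers receive P_s = P_b - 74 = 82.9231.
CS = (1/2)(Q_t)(212 - P_b) = (1/2)(13.7692)(55.0769) = 379.1834.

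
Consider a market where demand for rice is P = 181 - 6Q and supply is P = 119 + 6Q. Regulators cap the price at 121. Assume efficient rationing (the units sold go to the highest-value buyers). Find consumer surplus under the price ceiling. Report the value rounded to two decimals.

Free-market equilibrium: 181 - 6Q = 119 + 6Q gives Q* = 5.1667, P* = 150.
At the ceiling price 121, quantity supplied is (121 - 119)/6 = 0.3333; supply is the short side, so Q = 0.3333 trades at P = 121.
The demand price at Q = 0.3333 is 179. CS is the trapezoid between demand and 121 over [0, 0.3333]: (1/2)[(181 - 121) + (179 - 121)](0.3333) = 19.6667.

19.67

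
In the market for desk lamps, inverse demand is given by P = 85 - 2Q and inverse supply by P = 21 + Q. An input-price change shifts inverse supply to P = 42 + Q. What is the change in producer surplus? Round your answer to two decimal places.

-124.83

Initial equilibrium: Q_0 = 21.3333, P_0 = 42.3333; CS_0 = (1/2)(21.3333)(42.6667) = 455.1111, PS_0 = (1/2)(21.3333)(21.3333) = 227.5556.
New equilibrium: 85 - 2Q = 42 + Q gives Q_1 = 14.3333, P_1 = 56.3333; CS_1 = 205.4444, PS_1 = 102.7222.
Change in producer surplus = 102.7222 - 227.5556 = -124.8333.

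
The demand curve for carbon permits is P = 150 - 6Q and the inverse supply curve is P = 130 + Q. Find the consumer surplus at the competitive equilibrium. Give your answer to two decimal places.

Set 150 - 6Q = 130 + Q, which gives 20 = 7Q, so Q* = 2.8571 and P* = 150 - 6(2.8571) = 132.8571.
Consumer surplus is the triangle under demand above P*: (1/2)(2.8571)(150 - 132.8571) = (1/2)(2.8571)(17.1429) = 24.4898.

24.49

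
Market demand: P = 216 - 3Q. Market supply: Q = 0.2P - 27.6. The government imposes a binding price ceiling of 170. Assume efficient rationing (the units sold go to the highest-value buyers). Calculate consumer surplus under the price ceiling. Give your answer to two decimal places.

Rewriting supply in inverse form: P = 138 + 5Q.
Without the control, 216 - 3Q = 138 + 5Q so Q* = 9.75 and P* = 186.75.
At the ceiling price 170, quantity supplied is (170 - 138)/5 = 6.4; supply is the short side, so Q = 6.4 trades at P = 170.
The demand price at Q = 6.4 is 196.8. CS is the trapezoid between demand and 170 over [0, 6.4]: (1/2)[(216 - 170) + (196.8 - 170)](6.4) = 232.96.

232.96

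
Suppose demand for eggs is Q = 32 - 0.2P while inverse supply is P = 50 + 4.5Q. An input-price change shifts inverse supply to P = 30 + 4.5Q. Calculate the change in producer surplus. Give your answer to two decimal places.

Rewriting demand in inverse form: P = 160 - 5Q.
Initial equilibrium: Q_0 = 11.5789, P_0 = 102.1053; CS_0 = (1/2)(11.5789)(57.8947) = 335.1801, PS_0 = (1/2)(11.5789)(52.1053) = 301.662.
New equilibrium: 160 - 5Q = 30 + 4.5Q gives Q_1 = 13.6842, P_1 = 91.5789; CS_1 = 468.144, PS_1 = 421.3296.
Change in producer surplus = 421.3296 - 301.662 = 119.6676.

119.67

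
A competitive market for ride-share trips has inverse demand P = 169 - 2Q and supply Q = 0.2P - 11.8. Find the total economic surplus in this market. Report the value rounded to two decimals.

864.29

Rewriting supply in inverse form: P = 59 + 5Q.
Equilibrium: 169 - 2Q = 59 + 5Q, so Q* = 15.7143 and P* = 137.5714.
Total surplus is the full triangle between the curves from 0 to Q*: (1/2)(15.7143)(169 - 59) = 864.2857.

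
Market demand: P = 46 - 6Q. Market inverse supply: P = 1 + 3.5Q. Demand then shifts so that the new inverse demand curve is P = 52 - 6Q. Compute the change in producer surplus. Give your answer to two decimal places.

11.17

Initial equilibrium: Q_0 = 4.7368, P_0 = 17.5789; CS_0 = (1/2)(4.7368)(28.4211) = 67.313, PS_0 = (1/2)(4.7368)(16.5789) = 39.2659.
New equilibrium: 52 - 6Q = 1 + 3.5Q gives Q_1 = 5.3684, P_1 = 19.7895; CS_1 = 86.4598, PS_1 = 50.4349.
Change in producer surplus = 50.4349 - 39.2659 = 11.169.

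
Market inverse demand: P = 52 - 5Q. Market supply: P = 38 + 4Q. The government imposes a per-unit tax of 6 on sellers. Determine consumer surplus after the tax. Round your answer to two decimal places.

1.98

Without the tax, 52 - 5Q = 38 + 4Q so Q* = 1.5556 and P* = 44.2222.
A tax on sellers shifts supply up by 6: 52 - 5Q = 38 + 4Q + 6, so Q_t = 0.8889. Buyers pay P_b = 47.5556; sellers receive P_s = P_b - 6 = 41.5556.
Consumer surplus is the triangle under demand above P_b: (1/2)(0.8889)(52 - 47.5556) = 1.9753.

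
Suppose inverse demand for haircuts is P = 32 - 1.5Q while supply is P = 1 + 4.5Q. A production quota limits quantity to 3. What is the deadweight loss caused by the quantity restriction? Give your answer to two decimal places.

14.08

Without the quota, 32 - 1.5Q = 1 + 4.5Q gives Q* = 5.1667.
At Q = 3 the demand price is 32 - 1.5(3) = 27.5 and the supply price is 1 + 4.5(3) = 14.5.
Deadweight loss is the triangle between the curves from 3 to 5.1667: (1/2)(27.5 - 14.5)(5.1667 - 3) = 14.0833.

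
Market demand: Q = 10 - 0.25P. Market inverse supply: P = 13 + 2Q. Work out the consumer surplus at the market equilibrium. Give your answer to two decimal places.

Rewriting demand in inverse form: P = 40 - 4Q.
Setting demand equal to supply, 27 = 6Q, so Q* = 4.5 and P* = 22.
The demand choke price is 40, so CS = (1/2)(Q*)(40 - P*) = (1/2)(4.5)(18) = 40.5.

40.50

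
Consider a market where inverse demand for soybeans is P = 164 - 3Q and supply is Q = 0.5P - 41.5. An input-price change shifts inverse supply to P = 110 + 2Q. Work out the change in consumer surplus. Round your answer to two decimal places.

-218.70

Rewriting supply in inverse form: P = 83 + 2Q.
Initial equilibrium: Q_0 = 16.2, P_0 = 115.4; CS_0 = (1/2)(16.2)(48.6) = 393.66, PS_0 = (1/2)(16.2)(32.4) = 262.44.
New equilibrium: 164 - 3Q = 110 + 2Q gives Q_1 = 10.8, P_1 = 131.6; CS_1 = 174.96, PS_1 = 116.64.
Change in consumer surplus = 174.96 - 393.66 = -218.7.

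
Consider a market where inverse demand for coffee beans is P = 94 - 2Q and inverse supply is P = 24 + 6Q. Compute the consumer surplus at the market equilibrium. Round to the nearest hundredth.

76.56

Equilibrium: 94 - 2Q = 24 + 6Q, so Q* = 8.75 and P* = 76.5.
Consumer surplus is the triangle under demand above P*: (1/2)(8.75)(94 - 76.5) = (1/2)(8.75)(17.5) = 76.5625.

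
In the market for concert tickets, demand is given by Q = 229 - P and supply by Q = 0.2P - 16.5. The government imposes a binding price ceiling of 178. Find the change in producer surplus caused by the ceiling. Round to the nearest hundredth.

Rewriting demand in inverse form: P = 229 - Q.
Rewriting supply in inverse form: P = 82.5 + 5Q.
Free-market equilibrium: 229 - Q = 82.5 + 5Q gives Q* = 24.4167, P* = 204.5833.
At the ceiling price 178, quantity supplied is (178 - 82.5)/5 = 19.1; supply is the short side, so Q = 19.1 trades at P = 178.
PS goes from (1/2)(24.4167)(122.0833) = 1490.434 to 912.025 (computed as (178 - 82.5)(19.1) - (1/2)(5)(19.1)^2), a change of -578.409.

-578.41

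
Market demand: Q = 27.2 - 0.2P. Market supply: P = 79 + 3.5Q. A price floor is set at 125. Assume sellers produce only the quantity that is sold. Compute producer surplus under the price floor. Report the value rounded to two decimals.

Rewriting demand in inverse form: P = 136 - 5Q.
Without the control, 136 - 5Q = 79 + 3.5Q so Q* = 6.7059 and P* = 102.4706.
At the floor price 125, quantity demanded is (136 - 125)/5 = 2.2; demand is the short side, so Q = 2.2 trades at P = 125.
The supply price at Q = 2.2 is 86.7. PS is the trapezoid between 125 and supply over [0, 2.2]: (1/2)[(125 - 79) + (125 - 86.7)](2.2) = 92.73.

92.73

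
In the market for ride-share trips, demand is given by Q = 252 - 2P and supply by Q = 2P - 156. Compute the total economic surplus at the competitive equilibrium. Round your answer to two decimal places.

Rewriting demand in inverse form: P = 126 - 0.5Q.
Rewriting supply in inverse form: P = 78 + 0.5Q.
Equilibrium: 126 - 0.5Q = 78 + 0.5Q, so Q* = 48 and P* = 102.
Total surplus is the full triangle between the curves from 0 to Q*: (1/2)(48)(126 - 78) = 1152.

1152.00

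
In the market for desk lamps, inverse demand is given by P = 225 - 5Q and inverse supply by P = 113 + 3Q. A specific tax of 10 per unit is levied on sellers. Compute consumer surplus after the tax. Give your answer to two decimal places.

406.41

Pre-tax equilibrium: 225 - 5Q = 113 + 3Q gives Q* = 14, P* = 155.
A tax on sellers shifts supply up by 10: 225 - 5Q = 113 + 3Q + 10, so Q_t = 12.75. Buyers pay P_b = 161.25; sellers receive P_s = P_b - 10 = 151.25.
CS = (1/2)(Q_t)(225 - P_b) = (1/2)(12.75)(63.75) = 406.4062.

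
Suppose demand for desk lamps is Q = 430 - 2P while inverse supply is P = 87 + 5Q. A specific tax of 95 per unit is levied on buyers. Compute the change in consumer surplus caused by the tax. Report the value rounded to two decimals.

Rewriting demand in inverse form: P = 215 - 0.5Q.
Pre-tax equilibrium: 215 - 0.5Q = 87 + 5Q gives Q* = 23.2727, P* = 203.3636.
With the tax, buyers' net willingness to pay falls by 95: (215 - 95) - 0.5Q = 87 + 5Q, so Q_t = 6. Buyers pay P_b = 212; sellers receive P_s = P_b - 95 = 117.
CS falls from (1/2)(23.2727)(11.6364) = 135.405 to (1/2)(6)(3) = 9, a change of -126.405.

-126.40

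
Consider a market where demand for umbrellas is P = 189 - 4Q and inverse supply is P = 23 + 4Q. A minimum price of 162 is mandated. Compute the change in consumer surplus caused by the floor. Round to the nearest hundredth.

Without the control, 189 - 4Q = 23 + 4Q so Q* = 20.75 and P* = 106.
At the floor price 162, quantity demanded is (189 - 162)/4 = 6.75; demand is the short side, so Q = 6.75 trades at P = 162.
CS goes from (1/2)(20.75)(83) = 861.125 to 91.125 (computed as (189 - 162)(6.75) - (1/2)(4)(6.75)^2), a change of -770.

-770.00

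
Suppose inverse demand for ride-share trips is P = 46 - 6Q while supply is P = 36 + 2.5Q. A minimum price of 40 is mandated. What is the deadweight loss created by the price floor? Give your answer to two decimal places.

Without the control, 46 - 6Q = 36 + 2.5Q so Q* = 1.1765 and P* = 38.9412.
At the floor price 40, quantity demanded is (46 - 40)/6 = 1; demand is the short side, so Q = 1 trades at P = 40.
At Q = 1 the demand price is 40 and the supply price is 38.5. Deadweight loss is the triangle between the curves from 1 to 1.1765: (1/2)(40 - 38.5)(1.1765 - 1) = 0.1324.

0.13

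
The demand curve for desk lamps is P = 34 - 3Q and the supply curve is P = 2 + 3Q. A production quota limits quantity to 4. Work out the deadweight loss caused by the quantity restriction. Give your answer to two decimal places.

5.33

Unrestricted equilibrium: Q* = (34 - 2)/(3 + 3) = 5.3333.
At Q = 4 the demand price is 34 - 3(4) = 22 and the supply price is 2 + 3(4) = 14.
Deadweight loss is the triangle between the curves from 4 to 5.3333: (1/2)(22 - 14)(5.3333 - 4) = 5.3333.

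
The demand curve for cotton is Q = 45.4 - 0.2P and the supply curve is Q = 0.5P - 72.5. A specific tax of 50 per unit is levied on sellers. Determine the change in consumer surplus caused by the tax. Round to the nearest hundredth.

-290.82

Rewriting demand in inverse form: P = 227 - 5Q.
Rewriting supply in inverse form: P = 145 + 2Q.
Pre-tax equilibrium: 227 - 5Q = 145 + 2Q gives Q* = 11.7143, P* = 168.4286.
With the tax, sellers need 50 more per unit: 227 - 5Q = 145 + 2Q + 50, so Q_t = 4.5714. Buyers pay P_b = 204.1429; sellers receive P_s = P_b - 50 = 154.1429.
CS falls from (1/2)(11.7143)(58.5714) = 343.0612 to (1/2)(4.5714)(22.8571) = 52.2449, a change of -290.8163.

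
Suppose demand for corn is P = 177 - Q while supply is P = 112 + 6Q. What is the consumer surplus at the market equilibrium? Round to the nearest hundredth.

43.11

Setting demand equal to supply, 65 = 7Q, so Q* = 9.2857 and P* = 167.7143.
The demand choke price is 177, so CS = (1/2)(Q*)(177 - P*) = (1/2)(9.2857)(9.2857) = 43.1122.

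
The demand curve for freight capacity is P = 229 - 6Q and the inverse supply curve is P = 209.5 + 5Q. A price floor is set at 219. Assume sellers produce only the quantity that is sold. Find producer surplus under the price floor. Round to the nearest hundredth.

Without the control, 229 - 6Q = 209.5 + 5Q so Q* = 1.7727 and P* = 218.3636.
At the floor price 219, quantity demanded is (229 - 219)/6 = 1.6667; demand is the short side, so Q = 1.6667 trades at P = 219.
The supply price at Q = 1.6667 is 217.8333. PS is the trapezoid between 219 and supply over [0, 1.6667]: (1/2)[(219 - 209.5) + (219 - 217.8333)](1.6667) = 8.8889.

8.89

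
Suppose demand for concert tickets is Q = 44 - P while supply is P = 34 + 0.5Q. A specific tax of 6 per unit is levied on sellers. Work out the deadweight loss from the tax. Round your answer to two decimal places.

12.00

Rewriting demand in inverse form: P = 44 - Q.
Without the tax, 44 - Q = 34 + 0.5Q so Q* = 6.6667 and P* = 37.3333.
With the tax, sellers need 6 more per unit: 44 - Q = 34 + 0.5Q + 6, so Q_t = 2.6667. Buyers pay P_b = 41.3333; sellers receive P_s = P_b - 6 = 35.3333.
The welfare triangle lost has base Q* - Q_t = 4 and height t = 6, so DWL = (1/2)(4)(6) = 12.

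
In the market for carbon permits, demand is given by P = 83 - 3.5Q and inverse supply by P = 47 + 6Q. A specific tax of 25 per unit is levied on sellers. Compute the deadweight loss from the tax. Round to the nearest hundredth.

32.89

Pre-tax equilibrium: 83 - 3.5Q = 47 + 6Q gives Q* = 3.7895, P* = 69.7368.
A tax on sellers shifts supply up by 25: 83 - 3.5Q = 47 + 6Q + 25, so Q_t = 1.1579. Buyers pay P_b = 78.9474; sellers receive P_s = P_b - 25 = 53.9474.
The welfare triangle lost has base Q* - Q_t = 2.6316 and height t = 25, so DWL = (1/2)(2.6316)(25) = 32.8947.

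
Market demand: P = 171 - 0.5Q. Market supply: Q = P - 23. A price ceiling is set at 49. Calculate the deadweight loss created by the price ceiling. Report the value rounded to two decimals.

3960.33

Rewriting supply in inverse form: P = 23 + Q.
Without the control, 171 - 0.5Q = 23 + Q so Q* = 98.6667 and P* = 121.6667.
At the ceiling price 49, quantity supplied is (49 - 23)/1 = 26; supply is the short side, so Q = 26 trades at P = 49.
At Q = 26 the demand price is 158 and the supply price is 49. Deadweight loss is the triangle between the curves from 26 to 98.6667: (1/2)(158 - 49)(98.6667 - 26) = 3960.3333.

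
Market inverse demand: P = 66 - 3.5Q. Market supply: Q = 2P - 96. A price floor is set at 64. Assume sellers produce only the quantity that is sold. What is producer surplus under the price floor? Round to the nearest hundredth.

Rewriting supply in inverse form: P = 48 + 0.5Q.
Free-market equilibrium: 66 - 3.5Q = 48 + 0.5Q gives Q* = 4.5, P* = 50.25.
At P = 64, buyers demand (66 - 64)/3.5 = 0.5714 while sellers would supply more, so the quantity traded is 0.5714 at price 64.
The supply price at Q = 0.5714 is 48.2857. PS is the trapezoid between 64 and supply over [0, 0.5714]: (1/2)[(64 - 48) + (64 - 48.2857)](0.5714) = 9.0612.

9.06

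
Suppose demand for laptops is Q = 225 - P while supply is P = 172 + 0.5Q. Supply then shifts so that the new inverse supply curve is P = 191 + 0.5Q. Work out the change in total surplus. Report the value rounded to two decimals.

-551.00

Rewriting demand in inverse form: P = 225 - Q.
Initial equilibrium: Q_0 = 35.3333, P_0 = 189.6667; CS_0 = (1/2)(35.3333)(35.3333) = 624.2222, PS_0 = (1/2)(35.3333)(17.6667) = 312.1111.
New equilibrium: 225 - Q = 191 + 0.5Q gives Q_1 = 22.6667, P_1 = 202.3333; CS_1 = 256.8889, PS_1 = 128.4444.
Change in total surplus = (256.8889 + 128.4444) - (624.2222 + 312.1111) = -551.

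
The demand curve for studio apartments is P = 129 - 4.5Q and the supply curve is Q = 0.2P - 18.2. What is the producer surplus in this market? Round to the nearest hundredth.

Rewriting supply in inverse form: P = 91 + 5Q.
Set 129 - 4.5Q = 91 + 5Q, which gives 38 = 9.5Q, so Q* = 4 and P* = 129 - 4.5(4) = 111.
PS is the area between P* and the supply curve from 0 to Q*: (1/2)(4)(20) = 40.

40.00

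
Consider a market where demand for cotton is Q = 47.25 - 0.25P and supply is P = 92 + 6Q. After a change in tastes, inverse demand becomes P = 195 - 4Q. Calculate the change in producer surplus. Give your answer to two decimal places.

36.00

Rewriting demand in inverse form: P = 189 - 4Q.
Initial equilibrium: Q_0 = 9.7, P_0 = 150.2; CS_0 = (1/2)(9.7)(38.8) = 188.18, PS_0 = (1/2)(9.7)(58.2) = 282.27.
New equilibrium: 195 - 4Q = 92 + 6Q gives Q_1 = 10.3, P_1 = 153.8; CS_1 = 212.18, PS_1 = 318.27.
Change in producer surplus = 318.27 - 282.27 = 36.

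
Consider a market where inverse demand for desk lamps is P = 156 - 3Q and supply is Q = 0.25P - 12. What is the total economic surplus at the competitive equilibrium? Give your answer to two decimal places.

833.14

Rewriting supply in inverse form: P = 48 + 4Q.
Equilibrium: 156 - 3Q = 48 + 4Q, so Q* = 15.4286 and P* = 109.7143.
CS = (1/2)(15.4286)(46.2857) = 357.0612 and PS = (1/2)(15.4286)(61.7143) = 476.0816, so total surplus = 833.1429.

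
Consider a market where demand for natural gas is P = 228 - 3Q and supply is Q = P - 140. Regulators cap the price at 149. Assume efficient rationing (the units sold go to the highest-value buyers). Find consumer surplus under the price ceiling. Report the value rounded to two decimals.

Rewriting supply in inverse form: P = 140 + Q.
Without the control, 228 - 3Q = 140 + Q so Q* = 22 and P* = 162.
At P = 149, sellers supply (149 - 140)/1 = 9 while buyers want more, so the quantity traded is 9 at price 149.
The demand price at Q = 9 is 201. CS is the trapezoid between demand and 149 over [0, 9]: (1/2)[(228 - 149) + (201 - 149)](9) = 589.5.

589.50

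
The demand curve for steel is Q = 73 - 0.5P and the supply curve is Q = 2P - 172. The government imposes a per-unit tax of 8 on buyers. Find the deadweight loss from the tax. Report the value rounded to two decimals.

12.80

Rewriting demand in inverse form: P = 146 - 2Q.
Rewriting supply in inverse form: P = 86 + 0.5Q.
Without the tax, 146 - 2Q = 86 + 0.5Q so Q* = 24 and P* = 98.
With the tax, buyers' net willingness to pay falls by 8: (146 - 8) - 2Q = 86 + 0.5Q, so Q_t = 20.8. Buyers pay P_b = 104.4; sellers receive P_s = P_b - 8 = 96.4.
The welfare triangle lost has base Q* - Q_t = 3.2 and height t = 8, so DWL = (1/2)(3.2)(8) = 12.8.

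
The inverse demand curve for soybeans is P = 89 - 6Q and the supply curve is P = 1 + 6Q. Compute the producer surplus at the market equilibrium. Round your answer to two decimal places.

Setting demand equal to supply, 88 = 12Q, so Q* = 7.3333 and P* = 45.
The supply curve's price intercept is 1, so PS = (1/2)(Q*)(P* - 1) = (1/2)(7.3333)(44) = 161.3333.

161.33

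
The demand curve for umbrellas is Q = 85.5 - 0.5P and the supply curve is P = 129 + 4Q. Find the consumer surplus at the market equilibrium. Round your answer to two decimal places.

Rewriting demand in inverse form: P = 171 - 2Q.
Set 171 - 2Q = 129 + 4Q, which gives 42 = 6Q, so Q* = 7 and P* = 171 - 2(7) = 157.
Consumer surplus is the triangle under demand above P*: (1/2)(7)(171 - 157) = (1/2)(7)(14) = 49.

49.00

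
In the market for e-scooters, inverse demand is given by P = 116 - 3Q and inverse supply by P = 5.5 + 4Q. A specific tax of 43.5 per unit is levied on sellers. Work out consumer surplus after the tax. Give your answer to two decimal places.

Without the tax, 116 - 3Q = 5.5 + 4Q so Q* = 15.7857 and P* = 68.6429.
With the tax, sellers need 43.5 more per unit: 116 - 3Q = 5.5 + 4Q + 43.5, so Q_t = 9.5714. Buyers pay P_b = 87.2857; sellers receive P_s = P_b - 43.5 = 43.7857.
Consumer surplus is the triangle under demand above P_b: (1/2)(9.5714)(116 - 87.2857) = 137.4184.

137.42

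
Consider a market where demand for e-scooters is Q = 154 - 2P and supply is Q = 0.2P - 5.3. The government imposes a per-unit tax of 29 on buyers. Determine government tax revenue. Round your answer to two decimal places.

113.36

Rewriting demand in inverse form: P = 77 - 0.5Q.
Rewriting supply in inverse form: P = 26.5 + 5Q.
Pre-tax equilibrium: 77 - 0.5Q = 26.5 + 5Q gives Q* = 9.1818, P* = 72.4091.
A tax on buyers shifts demand down by 29: (77 - 29) - 0.5Q = 26.5 + 5Q, so Q_t = 3.9091. Buyers pay P_b = 75.0455; sellers receive P_s = P_b - 29 = 46.0455.
Revenue is the tax times quantity traded: 29 x 3.9091 = 113.3636.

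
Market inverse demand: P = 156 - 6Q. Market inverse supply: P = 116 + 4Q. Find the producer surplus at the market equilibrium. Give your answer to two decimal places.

Equilibrium: 156 - 6Q = 116 + 4Q, so Q* = 4 and P* = 132.
PS is the area between P* and the supply curve from 0 to Q*: (1/2)(4)(16) = 32.

32.00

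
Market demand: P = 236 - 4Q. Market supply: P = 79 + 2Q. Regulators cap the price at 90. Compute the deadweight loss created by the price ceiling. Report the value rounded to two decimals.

1281.33

Without the control, 236 - 4Q = 79 + 2Q so Q* = 26.1667 and P* = 131.3333.
At P = 90, sellers supply (90 - 79)/2 = 5.5 while buyers want more, so the quantity traded is 5.5 at price 90.
The lost-trades triangle has base Q* - 5.5 = 20.6667 and height equal to the gap between the curves at Q = 5.5, which is 214 - 90 = 124. DWL = (1/2)(20.6667)(124) = 1281.3333.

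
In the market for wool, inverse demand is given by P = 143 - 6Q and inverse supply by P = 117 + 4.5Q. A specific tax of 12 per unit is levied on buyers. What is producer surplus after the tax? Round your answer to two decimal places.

Pre-tax equilibrium: 143 - 6Q = 117 + 4.5Q gives Q* = 2.4762, P* = 128.1429.
A tax on buyers shifts demand down by 12: (143 - 12) - 6Q = 117 + 4.5Q, so Q_t = 1.3333. Buyers pay P_b = 135; sellers receive P_s = P_b - 12 = 123.
Producer surplus is the triangle above supply below P_s: (1/2)(1.3333)(123 - 117) = 4.

4.00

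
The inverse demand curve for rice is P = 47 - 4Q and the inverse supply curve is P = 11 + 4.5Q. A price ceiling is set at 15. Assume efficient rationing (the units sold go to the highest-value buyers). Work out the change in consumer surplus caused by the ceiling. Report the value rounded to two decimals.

Without the control, 47 - 4Q = 11 + 4.5Q so Q* = 4.2353 and P* = 30.0588.
At P = 15, sellers supply (15 - 11)/4.5 = 0.8889 while buyers want more, so the quantity traded is 0.8889 at price 15.
CS goes from (1/2)(4.2353)(16.9412) = 35.8754 to 26.8642 (computed as (47 - 15)(0.8889) - (1/2)(4)(0.8889)^2), a change of -9.0112.

-9.01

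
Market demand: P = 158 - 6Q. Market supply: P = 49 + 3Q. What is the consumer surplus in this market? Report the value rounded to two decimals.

440.04

Set 158 - 6Q = 49 + 3Q, which gives 109 = 9Q, so Q* = 12.1111 and P* = 158 - 6(12.1111) = 85.3333.
CS is the area between the demand curve and P* from 0 to Q*: (1/2)(12.1111)(72.6667) = 440.037.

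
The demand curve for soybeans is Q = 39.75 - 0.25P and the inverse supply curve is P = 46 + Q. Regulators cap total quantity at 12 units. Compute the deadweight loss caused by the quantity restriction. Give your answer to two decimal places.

Rewriting demand in inverse form: P = 159 - 4Q.
Unrestricted equilibrium: Q* = (159 - 46)/(4 + 1) = 22.6.
At Q = 12 the demand price is 159 - 4(12) = 111 and the supply price is 46 + (12) = 58.
DWL = (1/2)(gap between curves at 12) x (Q* - 12) = (1/2)(53)(10.6) = 280.9.

280.90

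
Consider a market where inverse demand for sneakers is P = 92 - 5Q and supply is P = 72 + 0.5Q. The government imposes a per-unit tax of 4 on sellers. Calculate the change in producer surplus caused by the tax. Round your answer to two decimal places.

-1.19

Without the tax, 92 - 5Q = 72 + 0.5Q so Q* = 3.6364 and P* = 73.8182.
With the tax, sellers need 4 more per unit: 92 - 5Q = 72 + 0.5Q + 4, so Q_t = 2.9091. Buyers pay P_b = 77.4545; sellers receive P_s = P_b - 4 = 73.4545.
Producers lose the trapezoid between P_s and P* out to Q_t plus the triangle from Q_t to Q*: change in PS = 2.1157 - 3.3058 = -1.1901.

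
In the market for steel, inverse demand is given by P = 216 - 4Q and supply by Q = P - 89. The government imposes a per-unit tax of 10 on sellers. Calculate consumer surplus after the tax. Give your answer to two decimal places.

Rewriting supply in inverse form: P = 89 + Q.
Pre-tax equilibrium: 216 - 4Q = 89 + Q gives Q* = 25.4, P* = 114.4.
With the tax, sellers need 10 more per unit: 216 - 4Q = 89 + Q + 10, so Q_t = 23.4. Buyers pay P_b = 122.4; sellers receive P_s = P_b - 10 = 112.4.
CS = (1/2)(Q_t)(216 - P_b) = (1/2)(23.4)(93.6) = 1095.12.

1095.12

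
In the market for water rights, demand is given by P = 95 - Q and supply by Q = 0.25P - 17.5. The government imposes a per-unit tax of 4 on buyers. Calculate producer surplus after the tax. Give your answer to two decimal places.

Rewriting supply in inverse form: P = 70 + 4Q.
Pre-tax equilibrium: 95 - Q = 70 + 4Q gives Q* = 5, P* = 90.
A tax on buyers shifts demand down by 4: (95 - 4) - Q = 70 + 4Q, so Q_t = 4.2. Buyers pay P_b = 90.8; sellers receive P_s = P_b - 4 = 86.8.
Producer surplus is the triangle above supply below P_s: (1/2)(4.2)(86.8 - 70) = 35.28.

35.28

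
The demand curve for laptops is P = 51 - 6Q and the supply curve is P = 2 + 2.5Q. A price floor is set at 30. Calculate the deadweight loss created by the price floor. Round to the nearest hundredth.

21.80

Free-market equilibrium: 51 - 6Q = 2 + 2.5Q gives Q* = 5.7647, P* = 16.4118.
At the floor price 30, quantity demanded is (51 - 30)/6 = 3.5; demand is the short side, so Q = 3.5 trades at P = 30.
At Q = 3.5 the demand price is 30 and the supply price is 10.75. Deadweight loss is the triangle between the curves from 3.5 to 5.7647: (1/2)(30 - 10.75)(5.7647 - 3.5) = 21.7978.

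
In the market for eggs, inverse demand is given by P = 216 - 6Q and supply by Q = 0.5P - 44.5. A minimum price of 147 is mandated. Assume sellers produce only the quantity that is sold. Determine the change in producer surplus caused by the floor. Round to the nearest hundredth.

282.73

Rewriting supply in inverse form: P = 89 + 2Q.
Free-market equilibrium: 216 - 6Q = 89 + 2Q gives Q* = 15.875, P* = 120.75.
At the floor price 147, quantity demanded is (216 - 147)/6 = 11.5; demand is the short side, so Q = 11.5 trades at P = 147.
PS goes from (1/2)(15.875)(31.75) = 252.0156 to 534.75 (computed as (147 - 89)(11.5) - (1/2)(2)(11.5)^2), a change of 282.7344.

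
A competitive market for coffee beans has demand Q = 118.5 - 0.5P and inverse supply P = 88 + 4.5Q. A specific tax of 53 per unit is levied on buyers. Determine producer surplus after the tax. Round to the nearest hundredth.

Rewriting demand in inverse form: P = 237 - 2Q.
Without the tax, 237 - 2Q = 88 + 4.5Q so Q* = 22.9231 and P* = 191.1538.
A tax on buyers shifts demand down by 53: (237 - 53) - 2Q = 88 + 4.5Q, so Q_t = 14.7692. Buyers pay P_b = 207.4615; sellers receive P_s = P_b - 53 = 154.4615.
Producer surplus is the triangle above supply below P_s: (1/2)(14.7692)(154.4615 - 88) = 490.7929.

490.79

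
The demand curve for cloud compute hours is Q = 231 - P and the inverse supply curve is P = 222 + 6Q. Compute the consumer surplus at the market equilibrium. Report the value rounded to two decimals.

Rewriting demand in inverse form: P = 231 - Q.
Equilibrium: 231 - Q = 222 + 6Q, so Q* = 1.2857 and P* = 229.7143.
Consumer surplus is the triangle under demand above P*: (1/2)(1.2857)(231 - 229.7143) = (1/2)(1.2857)(1.2857) = 0.8265.

0.83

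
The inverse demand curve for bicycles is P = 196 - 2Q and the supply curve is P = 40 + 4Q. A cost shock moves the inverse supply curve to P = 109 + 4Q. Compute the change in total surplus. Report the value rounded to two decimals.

-1397.25

Initial equilibrium: Q_0 = 26, P_0 = 144; CS_0 = (1/2)(26)(52) = 676, PS_0 = (1/2)(26)(104) = 1352.
New equilibrium: 196 - 2Q = 109 + 4Q gives Q_1 = 14.5, P_1 = 167; CS_1 = 210.25, PS_1 = 420.5.
Change in total surplus = (210.25 + 420.5) - (676 + 1352) = -1397.25.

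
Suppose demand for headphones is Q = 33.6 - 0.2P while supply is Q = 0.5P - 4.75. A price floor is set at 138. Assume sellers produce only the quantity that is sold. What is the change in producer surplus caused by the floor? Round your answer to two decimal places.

222.30

Rewriting demand in inverse form: P = 168 - 5Q.
Rewriting supply in inverse form: P = 9.5 + 2Q.
Without the control, 168 - 5Q = 9.5 + 2Q so Q* = 22.6429 and P* = 54.7857.
At P = 138, buyers demand (168 - 138)/5 = 6 while sellers would supply more, so the quantity traded is 6 at price 138.
PS goes from (1/2)(22.6429)(45.2857) = 512.699 to 735 (computed as (138 - 9.5)(6) - (1/2)(2)(6)^2), a change of 222.301.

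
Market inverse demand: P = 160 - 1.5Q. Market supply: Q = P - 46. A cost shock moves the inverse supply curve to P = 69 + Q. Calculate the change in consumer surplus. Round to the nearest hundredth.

-565.80

Rewriting supply in inverse form: P = 46 + Q.
Initial equilibrium: Q_0 = 45.6, P_0 = 91.6; CS_0 = (1/2)(45.6)(68.4) = 1559.52, PS_0 = (1/2)(45.6)(45.6) = 1039.68.
New equilibrium: 160 - 1.5Q = 69 + Q gives Q_1 = 36.4, P_1 = 105.4; CS_1 = 993.72, PS_1 = 662.48.
Change in consumer surplus = 993.72 - 1559.52 = -565.8.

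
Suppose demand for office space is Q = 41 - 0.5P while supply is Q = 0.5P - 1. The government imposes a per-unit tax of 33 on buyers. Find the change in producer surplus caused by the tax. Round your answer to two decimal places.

-261.94

Rewriting demand in inverse form: P = 82 - 2Q.
Rewriting supply in inverse form: P = 2 + 2Q.
Pre-tax equilibrium: 82 - 2Q = 2 + 2Q gives Q* = 20, P* = 42.
With the tax, buyers' net willingness to pay falls by 33: (82 - 33) - 2Q = 2 + 2Q, so Q_t = 11.75. Buyers pay P_b = 58.5; sellers receive P_s = P_b - 33 = 25.5.
PS falls from (1/2)(20)(40) = 400 to (1/2)(11.75)(23.5) = 138.0625, a change of -261.9375.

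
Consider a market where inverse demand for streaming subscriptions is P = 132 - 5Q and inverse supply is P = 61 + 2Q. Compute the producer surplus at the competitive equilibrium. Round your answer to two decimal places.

Equilibrium: 132 - 5Q = 61 + 2Q, so Q* = 10.1429 and P* = 81.2857.
The supply curve's price intercept is 61, so PS = (1/2)(Q*)(P* - 61) = (1/2)(10.1429)(20.2857) = 102.8776.

102.88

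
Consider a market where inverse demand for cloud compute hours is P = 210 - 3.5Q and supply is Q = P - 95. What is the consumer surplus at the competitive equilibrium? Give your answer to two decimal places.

1142.90

Rewriting supply in inverse form: P = 95 + Q.
Set 210 - 3.5Q = 95 + Q, which gives 115 = 4.5Q, so Q* = 25.5556 and P* = 210 - 3.5(25.5556) = 120.5556.
The demand choke price is 210, so CS = (1/2)(Q*)(210 - P*) = (1/2)(25.5556)(89.4444) = 1142.9012.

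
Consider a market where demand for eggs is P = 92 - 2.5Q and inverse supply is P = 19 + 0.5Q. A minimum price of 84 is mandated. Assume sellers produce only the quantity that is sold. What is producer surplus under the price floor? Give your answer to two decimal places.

Free-market equilibrium: 92 - 2.5Q = 19 + 0.5Q gives Q* = 24.3333, P* = 31.1667.
At P = 84, buyers demand (92 - 84)/2.5 = 3.2 while sellers would supply more, so the quantity traded is 3.2 at price 84.
The supply price at Q = 3.2 is 20.6. PS is the trapezoid between 84 and supply over [0, 3.2]: (1/2)[(84 - 19) + (84 - 20.6)](3.2) = 205.44.

205.44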